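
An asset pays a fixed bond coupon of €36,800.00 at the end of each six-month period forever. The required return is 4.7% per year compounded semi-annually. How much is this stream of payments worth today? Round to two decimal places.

€1,565,957.45

Periodic rate r = 0.047/2 per half-year.
Level perpetuity: PV = PMT / r = 36,800 / (0.047/2) = €1,565,957.45.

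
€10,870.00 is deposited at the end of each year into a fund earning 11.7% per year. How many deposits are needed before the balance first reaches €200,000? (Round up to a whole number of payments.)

11 payments

Periodic rate r = 0.117 per year.
Ordinary annuity FV: 200,000 = 10,870 × [((1+r)^n − 1)/r].
(1+r)^n = 1 + 200,000 × r / 10,870, so n = ln(1 + 200,000·r/10,870) / ln(1+r) = 10.38.
Round up to a whole number of payments: n = 11.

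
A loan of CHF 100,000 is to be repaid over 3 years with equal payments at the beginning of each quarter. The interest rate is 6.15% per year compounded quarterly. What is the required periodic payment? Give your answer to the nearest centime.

Level annuity due; solve PV = PMT × [(1 − (1+r)^−n)/r] × (1+r) for PMT.
Periodic rate r = 0.0615/4 per quarter; n is counted in quarters.
With n = 12: PMT = 100,000 / ([(1 − (1+r)^−n)/r] × (1+r)) = CHF 9,050.28

CHF 9,050.28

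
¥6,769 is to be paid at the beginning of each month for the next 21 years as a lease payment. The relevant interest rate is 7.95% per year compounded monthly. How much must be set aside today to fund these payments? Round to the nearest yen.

This is an annuity due: 252 payments of ¥6,769 at the beginning of each month.
Periodic rate r = 0.0795/12 per month; n is counted in months.
PV = PMT × [(1 − (1+r)^−n)/r] × (1+r) = 6,769 × [1 − (1+r)^−252] / r × (1+r) = ¥833,726

¥833,726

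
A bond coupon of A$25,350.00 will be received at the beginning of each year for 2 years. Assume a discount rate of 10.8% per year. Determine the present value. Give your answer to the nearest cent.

This is an annuity due: 2 payments of A$25,350.00 at the beginning of each year.
Periodic rate r = 0.108 per year.
PV = PMT × [(1 − (1+r)^−n)/r] × (1+r) = 25,350 × [1 − (1+r)^−2] / r × (1+r) = A$48,229.06

A$48,229.06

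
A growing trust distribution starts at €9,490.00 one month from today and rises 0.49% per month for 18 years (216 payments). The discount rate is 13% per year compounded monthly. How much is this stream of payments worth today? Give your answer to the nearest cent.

€1,150,983.68

Periodic rate r = 0.13/12 per month; n is counted in months.
Growing ordinary annuity: PV = PMT₁ × [1 − ((1+g)/(1+r))^n] / (r − g) = 9,490 × [1 − ((1+0.0049)/(1+r))^216] / (r − 0.0049) = €1,150,983.68.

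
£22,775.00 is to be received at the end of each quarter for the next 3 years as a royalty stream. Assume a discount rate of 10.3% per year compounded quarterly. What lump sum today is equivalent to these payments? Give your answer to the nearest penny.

£232,563.22

This is an ordinary annuity: 12 payments of £22,775.00 at the end of each quarter.
Periodic rate r = 0.103/4 per quarter; n is counted in quarters.
PV = PMT × [(1 − (1+r)^−n)/r] = 22,775 × [1 − (1+r)^−12] / r = £232,563.22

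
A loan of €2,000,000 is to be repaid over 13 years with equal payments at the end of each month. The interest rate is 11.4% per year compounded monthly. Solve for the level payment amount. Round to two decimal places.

€24,636.22

Level ordinary annuity; solve PV = PMT × [(1 − (1+r)^−n)/r] for PMT.
Periodic rate r = 0.114/12 per month; n is counted in months.
With n = 156: PMT = 2,000,000 / ([(1 − (1+r)^−n)/r]) = €24,636.22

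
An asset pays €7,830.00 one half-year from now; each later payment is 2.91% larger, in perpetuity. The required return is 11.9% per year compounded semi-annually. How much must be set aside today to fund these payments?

€257,565.79

Periodic rate r = 0.119/2 per half-year.
Growing perpetuity (Gordon): PV = PMT₁ / (r − g) = 7,830 / (r − 0.0291) = €257,565.79.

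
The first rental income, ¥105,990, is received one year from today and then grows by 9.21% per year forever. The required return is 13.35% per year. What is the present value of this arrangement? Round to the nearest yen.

¥2,560,145

Periodic rate r = 0.1335 per year.
Growing perpetuity (Gordon): PV = PMT₁ / (r − g) = 105,990 / (r − 0.0921) = ¥2,560,145.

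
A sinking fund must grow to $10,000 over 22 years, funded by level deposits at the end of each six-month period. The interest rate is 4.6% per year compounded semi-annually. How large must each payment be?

$133.74

Level ordinary annuity; solve FV = PMT × [((1+r)^n − 1)/r] for PMT.
Periodic rate r = 0.046/2 per half-year; n is counted in half-years.
With n = 44: PMT = 10,000 / ([((1+r)^n − 1)/r]) = $133.74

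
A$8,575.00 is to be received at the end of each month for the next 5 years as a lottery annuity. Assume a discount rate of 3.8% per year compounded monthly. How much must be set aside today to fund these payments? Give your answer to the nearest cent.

This is an ordinary annuity: 60 payments of A$8,575.00 at the end of each month.
Periodic rate r = 0.038/12 per month; n is counted in months.
PV = PMT × [(1 − (1+r)^−n)/r] = 8,575 × [1 − (1+r)^−60] / r = A$467,904.11

A$467,904.11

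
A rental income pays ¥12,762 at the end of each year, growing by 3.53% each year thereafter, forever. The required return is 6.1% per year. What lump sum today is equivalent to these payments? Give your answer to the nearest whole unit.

¥496,576

Periodic rate r = 0.061 per year.
Growing perpetuity (Gordon): PV = PMT₁ / (r − g) = 12,762 / (r − 0.0353) = ¥496,576.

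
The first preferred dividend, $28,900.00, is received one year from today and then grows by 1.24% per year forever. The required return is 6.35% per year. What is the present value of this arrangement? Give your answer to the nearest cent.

$565,557.73

Periodic rate r = 0.0635 per year.
Growing perpetuity (Gordon): PV = PMT₁ / (r − g) = 28,900 / (r − 0.0124) = $565,557.73.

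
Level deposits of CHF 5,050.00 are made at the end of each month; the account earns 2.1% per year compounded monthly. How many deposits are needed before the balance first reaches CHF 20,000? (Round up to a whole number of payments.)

Periodic rate r = 0.021/12 per month; n is counted in months.
Ordinary annuity FV: 20,000 = 5,050 × [((1+r)^n − 1)/r].
(1+r)^n = 1 + 20,000 × r / 5,050, so n = ln(1 + 20,000·r/5,050) / ln(1+r) = 3.95.
Round up to a whole number of payments: n = 4.

4 payments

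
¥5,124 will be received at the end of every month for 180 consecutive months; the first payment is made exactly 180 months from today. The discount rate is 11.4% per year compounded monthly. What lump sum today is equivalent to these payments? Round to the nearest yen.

¥81,177

Ordinary annuity of 180 payments, first payment at period 180.
Periodic rate r = 0.114/12 per month; n is counted in months.
The ordinary-annuity PV formula values the stream one period before the first payment (period 179); discount that back 179 periods:
PV₀ = 5,124 × [1 − (1+r)^−180] / r × (1+r)^−179 = ¥81,177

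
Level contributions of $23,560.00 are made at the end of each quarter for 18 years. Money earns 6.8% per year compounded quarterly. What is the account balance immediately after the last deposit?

This is an ordinary annuity: 72 deposits of $23,560.00 at the end of each quarter.
Periodic rate r = 0.068/4 per quarter; n is counted in quarters.
FV = PMT × [((1+r)^n − 1)/r] = 23,560 × [(1+r)^72 − 1] / r = $3,278,938.56

$3,278,938.56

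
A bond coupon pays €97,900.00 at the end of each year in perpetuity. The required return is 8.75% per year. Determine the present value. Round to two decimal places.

€1,118,857.14

Periodic rate r = 0.0875 per year.
Level perpetuity: PV = PMT / r = 97,900 / (0.0875) = €1,118,857.14.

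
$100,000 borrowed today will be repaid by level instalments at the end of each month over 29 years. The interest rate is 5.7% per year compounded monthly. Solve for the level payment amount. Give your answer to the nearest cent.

Level ordinary annuity; solve PV = PMT × [(1 − (1+r)^−n)/r] for PMT.
Periodic rate r = 0.057/12 per month; n is counted in months.
With n = 348: PMT = 100,000 / ([(1 − (1+r)^−n)/r]) = $588.04

$588.04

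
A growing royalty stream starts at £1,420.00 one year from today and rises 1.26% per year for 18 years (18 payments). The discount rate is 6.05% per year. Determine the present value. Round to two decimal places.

£16,743.50

Periodic rate r = 0.0605 per year.
Growing ordinary annuity: PV = PMT₁ × [1 − ((1+g)/(1+r))^n] / (r − g) = 1,420 × [1 − ((1+0.0126)/(1+r))^18] / (r − 0.0126) = £16,743.50.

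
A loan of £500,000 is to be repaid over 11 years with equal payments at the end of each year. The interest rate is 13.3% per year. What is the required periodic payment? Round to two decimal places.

£89,047.11

Level ordinary annuity; solve PV = PMT × [(1 − (1+r)^−n)/r] for PMT.
Periodic rate r = 0.133 per year.
With n = 11: PMT = 500,000 / ([(1 − (1+r)^−n)/r]) = £89,047.11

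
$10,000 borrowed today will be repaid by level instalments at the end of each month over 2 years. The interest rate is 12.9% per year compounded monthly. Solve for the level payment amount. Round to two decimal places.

Level ordinary annuity; solve PV = PMT × [(1 − (1+r)^−n)/r] for PMT.
Periodic rate r = 0.129/12 per month; n is counted in months.
With n = 24: PMT = 10,000 / ([(1 − (1+r)^−n)/r]) = $474.95

$474.95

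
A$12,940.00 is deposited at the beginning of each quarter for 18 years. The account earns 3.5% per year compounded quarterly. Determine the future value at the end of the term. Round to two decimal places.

This is an annuity due: 72 deposits of A$12,940.00 at the beginning of each quarter.
Periodic rate r = 0.035/4 per quarter; n is counted in quarters.
FV = PMT × [((1+r)^n − 1)/r] × (1+r) = 12,940 × [(1+r)^72 − 1] / r × (1+r) = A$1,301,551.91

A$1,301,551.91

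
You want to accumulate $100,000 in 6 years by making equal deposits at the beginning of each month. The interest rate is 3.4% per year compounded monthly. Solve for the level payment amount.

$1,250.45

Level annuity due; solve FV = PMT × [((1+r)^n − 1)/r] × (1+r) for PMT.
Periodic rate r = 0.034/12 per month; n is counted in months.
With n = 72: PMT = 100,000 / ([((1+r)^n − 1)/r] × (1+r)) = $1,250.45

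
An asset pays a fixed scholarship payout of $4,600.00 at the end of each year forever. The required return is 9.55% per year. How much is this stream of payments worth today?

Periodic rate r = 0.0955 per year.
Level perpetuity: PV = PMT / r = 4,600 / (0.0955) = $48,167.54.

$48,167.54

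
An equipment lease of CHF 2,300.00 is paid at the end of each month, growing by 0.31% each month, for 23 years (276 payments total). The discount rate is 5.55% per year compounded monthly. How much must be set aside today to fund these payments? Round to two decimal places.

CHF 516,527.72

Periodic rate r = 0.0555/12 per month; n is counted in months.
Growing ordinary annuity: PV = PMT₁ × [1 − ((1+g)/(1+r))^n] / (r − g) = 2,300 × [1 − ((1+0.0031)/(1+r))^276] / (r − 0.0031) = CHF 516,527.72.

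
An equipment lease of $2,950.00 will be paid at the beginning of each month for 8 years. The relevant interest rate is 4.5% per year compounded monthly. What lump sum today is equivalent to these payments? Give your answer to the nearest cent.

This is an annuity due: 96 payments of $2,950.00 at the beginning of each month.
Periodic rate r = 0.045/12 per month; n is counted in months.
PV = PMT × [(1 − (1+r)^−n)/r] × (1+r) = 2,950 × [1 − (1+r)^−96] / r × (1+r) = $238,348.76

$238,348.76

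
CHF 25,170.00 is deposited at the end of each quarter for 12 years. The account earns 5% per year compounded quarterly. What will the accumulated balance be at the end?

This is an ordinary annuity: 48 deposits of CHF 25,170.00 at the end of each quarter.
Periodic rate r = 0.05/4 per quarter; n is counted in quarters.
FV = PMT × [((1+r)^n − 1)/r] = 25,170 × [(1+r)^48 − 1] / r = CHF 1,641,798.53

CHF 1,641,798.53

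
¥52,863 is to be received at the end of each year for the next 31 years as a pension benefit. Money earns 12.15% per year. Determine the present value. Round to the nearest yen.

This is an ordinary annuity: 31 payments of ¥52,863 at the end of each year.
Periodic rate r = 0.1215 per year.
PV = PMT × [(1 − (1+r)^−n)/r] = 52,863 × [1 − (1+r)^−31] / r = ¥422,647

¥422,647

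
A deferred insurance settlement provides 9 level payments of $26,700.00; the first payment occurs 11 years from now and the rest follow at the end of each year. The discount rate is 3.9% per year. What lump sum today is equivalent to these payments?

$136,030.85

Ordinary annuity of 9 payments, first payment at period 11.
Periodic rate r = 0.039 per year.
The ordinary-annuity PV formula values the stream one period before the first payment (period 10); discount that back 10 periods:
PV₀ = 26,700 × [1 − (1+r)^−9] / r × (1+r)^−10 = $136,030.85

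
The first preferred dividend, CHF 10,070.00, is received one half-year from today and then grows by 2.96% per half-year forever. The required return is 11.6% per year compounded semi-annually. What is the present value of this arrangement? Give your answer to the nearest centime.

CHF 354,577.46

Periodic rate r = 0.116/2 per half-year.
Growing perpetuity (Gordon): PV = PMT₁ / (r − g) = 10,070 / (r − 0.0296) = CHF 354,577.46.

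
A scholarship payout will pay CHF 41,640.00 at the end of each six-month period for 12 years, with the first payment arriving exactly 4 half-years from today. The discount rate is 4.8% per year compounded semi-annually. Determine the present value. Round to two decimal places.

CHF 701,309.00

Ordinary annuity of 24 payments, first payment at period 4.
Periodic rate r = 0.048/2 per half-year; n is counted in half-years.
The ordinary-annuity PV formula values the stream one period before the first payment (period 3); discount that back 3 periods:
PV₀ = 41,640 × [1 − (1+r)^−24] / r × (1+r)^−3 = CHF 701,309.00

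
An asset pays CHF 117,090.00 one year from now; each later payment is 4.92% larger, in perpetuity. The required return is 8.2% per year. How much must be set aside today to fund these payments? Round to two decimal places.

Periodic rate r = 0.082 per year.
Growing perpetuity (Gordon): PV = PMT₁ / (r − g) = 117,090 / (r − 0.0492) = CHF 3,569,817.07.

CHF 3,569,817.07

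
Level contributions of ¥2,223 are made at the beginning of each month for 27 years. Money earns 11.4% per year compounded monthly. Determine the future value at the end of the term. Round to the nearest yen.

This is an annuity due: 324 deposits of ¥2,223 at the beginning of each month.
Periodic rate r = 0.114/12 per month; n is counted in months.
FV = PMT × [((1+r)^n − 1)/r] × (1+r) = 2,223 × [(1+r)^324 − 1] / r × (1+r) = ¥4,819,356

¥4,819,356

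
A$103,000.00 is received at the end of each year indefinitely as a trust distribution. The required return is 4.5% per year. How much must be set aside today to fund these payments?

A$2,288,888.89

Periodic rate r = 0.045 per year.
Level perpetuity: PV = PMT / r = 103,000 / (0.045) = A$2,288,888.89.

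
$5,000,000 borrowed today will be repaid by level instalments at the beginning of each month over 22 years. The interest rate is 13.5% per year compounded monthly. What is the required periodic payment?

$58,685.32

Level annuity due; solve PV = PMT × [(1 − (1+r)^−n)/r] × (1+r) for PMT.
Periodic rate r = 0.135/12 per month; n is counted in months.
With n = 264: PMT = 5,000,000 / ([(1 − (1+r)^−n)/r] × (1+r)) = $58,685.32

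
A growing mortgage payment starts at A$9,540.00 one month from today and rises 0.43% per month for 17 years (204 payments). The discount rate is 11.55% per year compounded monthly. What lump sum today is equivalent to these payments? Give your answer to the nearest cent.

Periodic rate r = 0.1155/12 per month; n is counted in months.
Growing ordinary annuity: PV = PMT₁ × [1 − ((1+g)/(1+r))^n] / (r − g) = 9,540 × [1 − ((1+0.0043)/(1+r))^204] / (r − 0.0043) = A$1,182,411.44.

A$1,182,411.44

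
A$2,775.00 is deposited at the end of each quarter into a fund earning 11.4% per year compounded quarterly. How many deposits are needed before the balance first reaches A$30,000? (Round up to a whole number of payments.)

Periodic rate r = 0.114/4 per quarter; n is counted in quarters.
Ordinary annuity FV: 30,000 = 2,775 × [((1+r)^n − 1)/r].
(1+r)^n = 1 + 30,000 × r / 2,775, so n = ln(1 + 30,000·r/2,775) / ln(1+r) = 9.56.
Round up to a whole number of payments: n = 10.

10 payments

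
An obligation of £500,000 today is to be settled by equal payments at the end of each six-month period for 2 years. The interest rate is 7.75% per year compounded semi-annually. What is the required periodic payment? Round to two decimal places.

£137,339.47

Level ordinary annuity; solve PV = PMT × [(1 − (1+r)^−n)/r] for PMT.
Periodic rate r = 0.0775/2 per half-year; n is counted in half-years.
With n = 4: PMT = 500,000 / ([(1 − (1+r)^−n)/r]) = £137,339.47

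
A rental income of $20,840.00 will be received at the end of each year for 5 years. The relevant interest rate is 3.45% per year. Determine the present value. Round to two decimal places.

$94,227.08

This is an ordinary annuity: 5 payments of $20,840.00 at the end of each year.
Periodic rate r = 0.0345 per year.
PV = PMT × [(1 − (1+r)^−n)/r] = 20,840 × [1 − (1+r)^−5] / r = $94,227.08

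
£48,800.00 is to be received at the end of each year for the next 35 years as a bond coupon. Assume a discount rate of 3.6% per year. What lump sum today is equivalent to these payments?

£962,434.88

This is an ordinary annuity: 35 payments of £48,800.00 at the end of each year.
Periodic rate r = 0.036 per year.
PV = PMT × [(1 − (1+r)^−n)/r] = 48,800 × [1 − (1+r)^−35] / r = £962,434.88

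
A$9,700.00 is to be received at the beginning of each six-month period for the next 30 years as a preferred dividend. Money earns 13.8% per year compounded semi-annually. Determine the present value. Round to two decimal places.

A$147,536.63

This is an annuity due: 60 payments of A$9,700.00 at the beginning of each six-month period.
Periodic rate r = 0.138/2 per half-year; n is counted in half-years.
PV = PMT × [(1 − (1+r)^−n)/r] × (1+r) = 9,700 × [1 − (1+r)^−60] / r × (1+r) = A$147,536.63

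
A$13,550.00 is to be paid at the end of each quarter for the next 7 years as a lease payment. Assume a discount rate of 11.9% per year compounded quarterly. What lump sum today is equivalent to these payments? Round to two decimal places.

A$255,032.56

This is an ordinary annuity: 28 payments of A$13,550.00 at the end of each quarter.
Periodic rate r = 0.119/4 per quarter; n is counted in quarters.
PV = PMT × [(1 − (1+r)^−n)/r] = 13,550 × [1 − (1+r)^−28] / r = A$255,032.56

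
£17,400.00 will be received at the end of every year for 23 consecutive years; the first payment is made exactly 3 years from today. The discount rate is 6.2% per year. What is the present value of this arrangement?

Ordinary annuity of 23 payments, first payment at period 3.
Periodic rate r = 0.062 per year.
The ordinary-annuity PV formula values the stream one period before the first payment (period 2); discount that back 2 periods:
PV₀ = 17,400 × [1 − (1+r)^−23] / r × (1+r)^−2 = £186,453.42

£186,453.42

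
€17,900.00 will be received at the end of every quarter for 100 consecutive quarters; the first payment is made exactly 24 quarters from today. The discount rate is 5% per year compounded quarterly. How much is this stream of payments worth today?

Ordinary annuity of 100 payments, first payment at period 24.
Periodic rate r = 0.05/4 per quarter; n is counted in quarters.
The ordinary-annuity PV formula values the stream one period before the first payment (period 23); discount that back 23 periods:
PV₀ = 17,900 × [1 − (1+r)^−100] / r × (1+r)^−23 = €765,402.34

€765,402.34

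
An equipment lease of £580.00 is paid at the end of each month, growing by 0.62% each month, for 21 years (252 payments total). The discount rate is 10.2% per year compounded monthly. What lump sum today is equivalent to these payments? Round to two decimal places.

£110,327.10

Periodic rate r = 0.102/12 per month; n is counted in months.
Growing ordinary annuity: PV = PMT₁ × [1 − ((1+g)/(1+r))^n] / (r − g) = 580 × [1 − ((1+0.0062)/(1+r))^252] / (r − 0.0062) = £110,327.10.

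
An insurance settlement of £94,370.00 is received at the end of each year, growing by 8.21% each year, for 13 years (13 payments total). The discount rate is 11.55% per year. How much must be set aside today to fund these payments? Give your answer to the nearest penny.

Periodic rate r = 0.1155 per year.
Growing ordinary annuity: PV = PMT₁ × [1 − ((1+g)/(1+r))^n] / (r − g) = 94,370 × [1 − ((1+0.0821)/(1+r))^13] / (r − 0.0821) = £922,359.75.

£922,359.75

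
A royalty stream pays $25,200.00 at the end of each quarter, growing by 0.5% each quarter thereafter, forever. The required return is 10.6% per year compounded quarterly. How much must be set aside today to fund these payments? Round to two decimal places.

Periodic rate r = 0.106/4 per quarter.
Growing perpetuity (Gordon): PV = PMT₁ / (r − g) = 25,200 / (r − 0.005) = $1,172,093.02.

$1,172,093.02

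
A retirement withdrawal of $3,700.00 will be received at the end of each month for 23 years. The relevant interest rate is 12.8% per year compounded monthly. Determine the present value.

$328,323.42

This is an ordinary annuity: 276 payments of $3,700.00 at the end of each month.
Periodic rate r = 0.128/12 per month; n is counted in months.
PV = PMT × [(1 − (1+r)^−n)/r] = 3,700 × [1 − (1+r)^−276] / r = $328,323.42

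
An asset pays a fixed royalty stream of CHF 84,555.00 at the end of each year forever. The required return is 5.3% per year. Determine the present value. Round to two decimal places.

CHF 1,595,377.36

Periodic rate r = 0.053 per year.
Level perpetuity: PV = PMT / r = 84,555 / (0.053) = CHF 1,595,377.36.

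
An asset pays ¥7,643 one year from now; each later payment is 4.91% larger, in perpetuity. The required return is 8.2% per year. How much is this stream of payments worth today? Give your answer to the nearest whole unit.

¥232,310

Periodic rate r = 0.082 per year.
Growing perpetuity (Gordon): PV = PMT₁ / (r − g) = 7,643 / (r − 0.0491) = ¥232,310.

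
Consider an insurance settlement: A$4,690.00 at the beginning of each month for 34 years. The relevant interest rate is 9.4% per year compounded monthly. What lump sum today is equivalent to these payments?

This is an annuity due: 408 payments of A$4,690.00 at the beginning of each month.
Periodic rate r = 0.094/12 per month; n is counted in months.
PV = PMT × [(1 − (1+r)^−n)/r] × (1+r) = 4,690 × [1 − (1+r)^−408] / r × (1+r) = A$578,408.92

A$578,408.92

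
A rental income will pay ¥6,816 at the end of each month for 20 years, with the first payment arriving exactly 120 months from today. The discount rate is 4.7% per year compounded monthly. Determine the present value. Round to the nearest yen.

¥665,214

Ordinary annuity of 240 payments, first payment at period 120.
Periodic rate r = 0.047/12 per month; n is counted in months.
The ordinary-annuity PV formula values the stream one period before the first payment (period 119); discount that back 119 periods:
PV₀ = 6,816 × [1 − (1+r)^−240] / r × (1+r)^−119 = ¥665,214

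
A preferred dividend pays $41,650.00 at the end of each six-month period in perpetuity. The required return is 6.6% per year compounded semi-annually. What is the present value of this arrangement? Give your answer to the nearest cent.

$1,262,121.21

Periodic rate r = 0.066/2 per half-year.
Level perpetuity: PV = PMT / r = 41,650 / (0.066/2) = $1,262,121.21.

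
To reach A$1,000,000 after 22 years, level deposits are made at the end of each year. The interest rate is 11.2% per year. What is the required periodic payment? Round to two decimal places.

A$11,998.02

Level ordinary annuity; solve FV = PMT × [((1+r)^n − 1)/r] for PMT.
Periodic rate r = 0.112 per year.
With n = 22: PMT = 1,000,000 / ([((1+r)^n − 1)/r]) = A$11,998.02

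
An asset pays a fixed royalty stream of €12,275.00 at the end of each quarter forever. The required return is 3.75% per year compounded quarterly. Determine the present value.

Periodic rate r = 0.0375/4 per quarter.
Level perpetuity: PV = PMT / r = 12,275 / (0.0375/4) = €1,309,333.33.

€1,309,333.33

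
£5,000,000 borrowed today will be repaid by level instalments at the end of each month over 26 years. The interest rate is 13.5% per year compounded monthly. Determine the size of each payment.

Level ordinary annuity; solve PV = PMT × [(1 − (1+r)^−n)/r] for PMT.
Periodic rate r = 0.135/12 per month; n is counted in months.
With n = 312: PMT = 5,000,000 / ([(1 − (1+r)^−n)/r]) = £58,018.91

£58,018.91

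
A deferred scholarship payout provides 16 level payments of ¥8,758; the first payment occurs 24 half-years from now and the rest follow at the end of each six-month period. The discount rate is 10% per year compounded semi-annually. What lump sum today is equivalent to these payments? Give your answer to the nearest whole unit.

Ordinary annuity of 16 payments, first payment at period 24.
Periodic rate r = 0.1/2 per half-year; n is counted in half-years.
The ordinary-annuity PV formula values the stream one period before the first payment (period 23); discount that back 23 periods:
PV₀ = 8,758 × [1 − (1+r)^−16] / r × (1+r)^−23 = ¥30,902

¥30,902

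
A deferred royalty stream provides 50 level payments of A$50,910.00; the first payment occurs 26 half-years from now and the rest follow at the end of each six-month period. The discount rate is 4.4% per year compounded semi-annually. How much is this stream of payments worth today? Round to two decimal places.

A$890,656.65

Ordinary annuity of 50 payments, first payment at period 26.
Periodic rate r = 0.044/2 per half-year; n is counted in half-years.
The ordinary-annuity PV formula values the stream one period before the first payment (period 25); discount that back 25 periods:
PV₀ = 50,910 × [1 − (1+r)^−50] / r × (1+r)^−25 = A$890,656.65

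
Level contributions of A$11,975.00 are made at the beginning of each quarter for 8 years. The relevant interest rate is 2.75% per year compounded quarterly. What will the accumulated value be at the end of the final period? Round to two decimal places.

This is an annuity due: 32 deposits of A$11,975.00 at the beginning of each quarter.
Periodic rate r = 0.0275/4 per quarter; n is counted in quarters.
FV = PMT × [((1+r)^n − 1)/r] × (1+r) = 11,975 × [(1+r)^32 − 1] / r × (1+r) = A$429,923.17

A$429,923.17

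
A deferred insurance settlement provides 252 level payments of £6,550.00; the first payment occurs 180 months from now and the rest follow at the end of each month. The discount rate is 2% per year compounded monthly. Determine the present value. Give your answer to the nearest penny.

Ordinary annuity of 252 payments, first payment at period 180.
Periodic rate r = 0.02/12 per month; n is counted in months.
The ordinary-annuity PV formula values the stream one period before the first payment (period 179); discount that back 179 periods:
PV₀ = 6,550 × [1 − (1+r)^−252] / r × (1+r)^−179 = £999,722.98

£999,722.98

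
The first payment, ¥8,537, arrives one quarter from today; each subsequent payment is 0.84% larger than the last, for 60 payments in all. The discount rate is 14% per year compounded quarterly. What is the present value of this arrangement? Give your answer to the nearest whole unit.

Periodic rate r = 0.14/4 per quarter; n is counted in quarters.
Growing ordinary annuity: PV = PMT₁ × [1 − ((1+g)/(1+r))^n] / (r − g) = 8,537 × [1 − ((1+0.0084)/(1+r))^60] / (r − 0.0084) = ¥253,646.

¥253,646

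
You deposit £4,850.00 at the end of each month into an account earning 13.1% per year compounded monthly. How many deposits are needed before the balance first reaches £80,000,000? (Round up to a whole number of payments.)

Periodic rate r = 0.131/12 per month; n is counted in months.
Ordinary annuity FV: 80,000,000 = 4,850 × [((1+r)^n − 1)/r].
(1+r)^n = 1 + 80,000,000 × r / 4,850, so n = ln(1 + 80,000,000·r/4,850) / ln(1+r) = 478.83.
Round up to a whole number of payments: n = 479.

479 payments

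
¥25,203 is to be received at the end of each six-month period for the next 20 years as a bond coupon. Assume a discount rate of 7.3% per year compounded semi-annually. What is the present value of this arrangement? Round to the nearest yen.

This is an ordinary annuity: 40 payments of ¥25,203 at the end of each six-month period.
Periodic rate r = 0.073/2 per half-year; n is counted in half-years.
PV = PMT × [(1 − (1+r)^−n)/r] = 25,203 × [1 − (1+r)^−40] / r = ¥525,909

¥525,909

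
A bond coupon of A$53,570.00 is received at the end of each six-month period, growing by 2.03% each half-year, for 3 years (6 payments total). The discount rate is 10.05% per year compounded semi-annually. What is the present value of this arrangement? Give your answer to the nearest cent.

Periodic rate r = 0.1005/2 per half-year; n is counted in half-years.
Growing ordinary annuity: PV = PMT₁ × [1 − ((1+g)/(1+r))^n] / (r − g) = 53,570 × [1 − ((1+0.0203)/(1+r))^6] / (r − 0.0203) = A$285,035.00.

A$285,035.00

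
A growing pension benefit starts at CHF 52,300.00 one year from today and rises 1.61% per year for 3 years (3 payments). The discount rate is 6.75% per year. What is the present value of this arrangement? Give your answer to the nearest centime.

Periodic rate r = 0.0675 per year.
Growing ordinary annuity: PV = PMT₁ × [1 − ((1+g)/(1+r))^n] / (r − g) = 52,300 × [1 − ((1+0.0161)/(1+r))^3] / (r − 0.0161) = CHF 140,015.49.

CHF 140,015.49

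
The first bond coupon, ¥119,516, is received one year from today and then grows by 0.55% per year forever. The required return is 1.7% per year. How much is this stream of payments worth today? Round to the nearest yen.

¥10,392,696

Periodic rate r = 0.017 per year.
Growing perpetuity (Gordon): PV = PMT₁ / (r − g) = 119,516 / (r − 0.0055) = ¥10,392,696.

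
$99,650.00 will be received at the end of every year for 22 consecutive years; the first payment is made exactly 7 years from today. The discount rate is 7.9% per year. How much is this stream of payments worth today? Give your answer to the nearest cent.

Ordinary annuity of 22 payments, first payment at period 7.
Periodic rate r = 0.079 per year.
The ordinary-annuity PV formula values the stream one period before the first payment (period 6); discount that back 6 periods:
PV₀ = 99,650 × [1 − (1+r)^−22] / r × (1+r)^−6 = $649,266.84

$649,266.84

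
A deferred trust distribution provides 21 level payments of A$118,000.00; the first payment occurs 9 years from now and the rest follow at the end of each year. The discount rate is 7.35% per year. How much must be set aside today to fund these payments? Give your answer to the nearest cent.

A$705,012.25

Ordinary annuity of 21 payments, first payment at period 9.
Periodic rate r = 0.0735 per year.
The ordinary-annuity PV formula values the stream one period before the first payment (period 8); discount that back 8 periods:
PV₀ = 118,000 × [1 − (1+r)^−21] / r × (1+r)^−8 = A$705,012.25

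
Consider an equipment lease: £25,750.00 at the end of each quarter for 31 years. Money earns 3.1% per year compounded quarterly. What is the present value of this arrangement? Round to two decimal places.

£2,046,942.54

This is an ordinary annuity: 124 payments of £25,750.00 at the end of each quarter.
Periodic rate r = 0.031/4 per quarter; n is counted in quarters.
PV = PMT × [(1 − (1+r)^−n)/r] = 25,750 × [1 − (1+r)^−124] / r = £2,046,942.54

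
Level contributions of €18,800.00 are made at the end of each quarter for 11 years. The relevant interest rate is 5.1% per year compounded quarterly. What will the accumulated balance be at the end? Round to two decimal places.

€1,100,309.44

This is an ordinary annuity: 44 deposits of €18,800.00 at the end of each quarter.
Periodic rate r = 0.051/4 per quarter; n is counted in quarters.
FV = PMT × [((1+r)^n − 1)/r] = 18,800 × [(1+r)^44 − 1] / r = €1,100,309.44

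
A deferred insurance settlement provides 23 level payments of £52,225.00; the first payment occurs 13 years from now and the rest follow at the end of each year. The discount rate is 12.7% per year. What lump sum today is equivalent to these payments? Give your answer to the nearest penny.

£91,683.88

Ordinary annuity of 23 payments, first payment at period 13.
Periodic rate r = 0.127 per year.
The ordinary-annuity PV formula values the stream one period before the first payment (period 12); discount that back 12 periods:
PV₀ = 52,225 × [1 − (1+r)^−23] / r × (1+r)^−12 = £91,683.88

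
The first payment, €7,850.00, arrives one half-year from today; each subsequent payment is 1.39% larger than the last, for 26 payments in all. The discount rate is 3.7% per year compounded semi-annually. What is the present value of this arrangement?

Periodic rate r = 0.037/2 per half-year; n is counted in half-years.
Growing ordinary annuity: PV = PMT₁ × [1 − ((1+g)/(1+r))^n] / (r − g) = 7,850 × [1 − ((1+0.0139)/(1+r))^26] / (r − 0.0139) = €189,477.81.

€189,477.81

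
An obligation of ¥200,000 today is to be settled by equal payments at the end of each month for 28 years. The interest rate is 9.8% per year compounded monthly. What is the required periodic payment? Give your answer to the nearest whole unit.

¥1,747

Level ordinary annuity; solve PV = PMT × [(1 − (1+r)^−n)/r] for PMT.
Periodic rate r = 0.098/12 per month; n is counted in months.
With n = 336: PMT = 200,000 / ([(1 − (1+r)^−n)/r]) = ¥1,747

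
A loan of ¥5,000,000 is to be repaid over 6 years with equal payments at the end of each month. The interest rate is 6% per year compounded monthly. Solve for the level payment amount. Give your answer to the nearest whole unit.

¥82,864

Level ordinary annuity; solve PV = PMT × [(1 − (1+r)^−n)/r] for PMT.
Periodic rate r = 0.06/12 per month; n is counted in months.
With n = 72: PMT = 5,000,000 / ([(1 − (1+r)^−n)/r]) = ¥82,864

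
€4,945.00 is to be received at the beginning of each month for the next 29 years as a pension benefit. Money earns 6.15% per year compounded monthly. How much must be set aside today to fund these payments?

This is an annuity due: 348 payments of €4,945.00 at the beginning of each month.
Periodic rate r = 0.0615/12 per month; n is counted in months.
PV = PMT × [(1 − (1+r)^−n)/r] × (1+r) = 4,945 × [1 − (1+r)^−348] / r × (1+r) = €806,101.31

€806,101.31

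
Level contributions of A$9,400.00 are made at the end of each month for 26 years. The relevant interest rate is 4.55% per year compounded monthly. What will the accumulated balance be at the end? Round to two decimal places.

A$5,595,023.43

This is an ordinary annuity: 312 deposits of A$9,400.00 at the end of each month.
Periodic rate r = 0.0455/12 per month; n is counted in months.
FV = PMT × [((1+r)^n − 1)/r] = 9,400 × [(1+r)^312 − 1] / r = A$5,595,023.43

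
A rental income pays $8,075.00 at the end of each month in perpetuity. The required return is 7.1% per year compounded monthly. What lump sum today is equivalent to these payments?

$1,364,788.73

Periodic rate r = 0.071/12 per month.
Level perpetuity: PV = PMT / r = 8,075 / (0.071/12) = $1,364,788.73.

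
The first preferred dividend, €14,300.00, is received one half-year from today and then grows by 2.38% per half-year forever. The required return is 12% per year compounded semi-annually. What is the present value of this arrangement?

Periodic rate r = 0.12/2 per half-year.
Growing perpetuity (Gordon): PV = PMT₁ / (r − g) = 14,300 / (r − 0.0238) = €395,027.62.

€395,027.62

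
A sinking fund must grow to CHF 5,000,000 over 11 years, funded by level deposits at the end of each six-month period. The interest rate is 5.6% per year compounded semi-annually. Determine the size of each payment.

Level ordinary annuity; solve FV = PMT × [((1+r)^n − 1)/r] for PMT.
Periodic rate r = 0.056/2 per half-year; n is counted in half-years.
With n = 22: PMT = 5,000,000 / ([((1+r)^n − 1)/r]) = CHF 167,484.57

CHF 167,484.57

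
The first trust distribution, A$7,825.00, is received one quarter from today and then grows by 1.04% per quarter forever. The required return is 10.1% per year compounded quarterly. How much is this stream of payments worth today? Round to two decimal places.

A$526,936.03

Periodic rate r = 0.101/4 per quarter.
Growing perpetuity (Gordon): PV = PMT₁ / (r − g) = 7,825 / (r − 0.0104) = A$526,936.03.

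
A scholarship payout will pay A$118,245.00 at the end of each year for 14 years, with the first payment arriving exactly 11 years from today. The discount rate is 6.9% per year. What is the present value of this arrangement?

A$533,823.14

Ordinary annuity of 14 payments, first payment at period 11.
Periodic rate r = 0.069 per year.
The ordinary-annuity PV formula values the stream one period before the first payment (period 10); discount that back 10 periods:
PV₀ = 118,245 × [1 − (1+r)^−14] / r × (1+r)^−10 = A$533,823.14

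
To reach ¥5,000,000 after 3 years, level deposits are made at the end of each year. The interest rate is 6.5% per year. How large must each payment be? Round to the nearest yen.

Level ordinary annuity; solve FV = PMT × [((1+r)^n − 1)/r] for PMT.
Periodic rate r = 0.065 per year.
With n = 3: PMT = 5,000,000 / ([((1+r)^n − 1)/r]) = ¥1,562,879

¥1,562,879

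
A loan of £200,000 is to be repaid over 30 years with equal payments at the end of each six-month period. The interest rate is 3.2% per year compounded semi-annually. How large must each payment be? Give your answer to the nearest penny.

£5,210.14

Level ordinary annuity; solve PV = PMT × [(1 − (1+r)^−n)/r] for PMT.
Periodic rate r = 0.032/2 per half-year; n is counted in half-years.
With n = 60: PMT = 200,000 / ([(1 − (1+r)^−n)/r]) = £5,210.14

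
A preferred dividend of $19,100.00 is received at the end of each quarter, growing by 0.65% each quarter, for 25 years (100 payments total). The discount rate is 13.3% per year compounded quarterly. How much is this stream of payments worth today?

$662,192.88

Periodic rate r = 0.133/4 per quarter; n is counted in quarters.
Growing ordinary annuity: PV = PMT₁ × [1 − ((1+g)/(1+r))^n] / (r − g) = 19,100 × [1 − ((1+0.0065)/(1+r))^100] / (r − 0.0065) = $662,192.88.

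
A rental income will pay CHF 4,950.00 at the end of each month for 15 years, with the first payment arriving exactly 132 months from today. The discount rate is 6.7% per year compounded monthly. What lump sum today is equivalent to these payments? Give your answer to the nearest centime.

CHF 270,583.37

Ordinary annuity of 180 payments, first payment at period 132.
Periodic rate r = 0.067/12 per month; n is counted in months.
The ordinary-annuity PV formula values the stream one period before the first payment (period 131); discount that back 131 periods:
PV₀ = 4,950 × [1 − (1+r)^−180] / r × (1+r)^−131 = CHF 270,583.37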